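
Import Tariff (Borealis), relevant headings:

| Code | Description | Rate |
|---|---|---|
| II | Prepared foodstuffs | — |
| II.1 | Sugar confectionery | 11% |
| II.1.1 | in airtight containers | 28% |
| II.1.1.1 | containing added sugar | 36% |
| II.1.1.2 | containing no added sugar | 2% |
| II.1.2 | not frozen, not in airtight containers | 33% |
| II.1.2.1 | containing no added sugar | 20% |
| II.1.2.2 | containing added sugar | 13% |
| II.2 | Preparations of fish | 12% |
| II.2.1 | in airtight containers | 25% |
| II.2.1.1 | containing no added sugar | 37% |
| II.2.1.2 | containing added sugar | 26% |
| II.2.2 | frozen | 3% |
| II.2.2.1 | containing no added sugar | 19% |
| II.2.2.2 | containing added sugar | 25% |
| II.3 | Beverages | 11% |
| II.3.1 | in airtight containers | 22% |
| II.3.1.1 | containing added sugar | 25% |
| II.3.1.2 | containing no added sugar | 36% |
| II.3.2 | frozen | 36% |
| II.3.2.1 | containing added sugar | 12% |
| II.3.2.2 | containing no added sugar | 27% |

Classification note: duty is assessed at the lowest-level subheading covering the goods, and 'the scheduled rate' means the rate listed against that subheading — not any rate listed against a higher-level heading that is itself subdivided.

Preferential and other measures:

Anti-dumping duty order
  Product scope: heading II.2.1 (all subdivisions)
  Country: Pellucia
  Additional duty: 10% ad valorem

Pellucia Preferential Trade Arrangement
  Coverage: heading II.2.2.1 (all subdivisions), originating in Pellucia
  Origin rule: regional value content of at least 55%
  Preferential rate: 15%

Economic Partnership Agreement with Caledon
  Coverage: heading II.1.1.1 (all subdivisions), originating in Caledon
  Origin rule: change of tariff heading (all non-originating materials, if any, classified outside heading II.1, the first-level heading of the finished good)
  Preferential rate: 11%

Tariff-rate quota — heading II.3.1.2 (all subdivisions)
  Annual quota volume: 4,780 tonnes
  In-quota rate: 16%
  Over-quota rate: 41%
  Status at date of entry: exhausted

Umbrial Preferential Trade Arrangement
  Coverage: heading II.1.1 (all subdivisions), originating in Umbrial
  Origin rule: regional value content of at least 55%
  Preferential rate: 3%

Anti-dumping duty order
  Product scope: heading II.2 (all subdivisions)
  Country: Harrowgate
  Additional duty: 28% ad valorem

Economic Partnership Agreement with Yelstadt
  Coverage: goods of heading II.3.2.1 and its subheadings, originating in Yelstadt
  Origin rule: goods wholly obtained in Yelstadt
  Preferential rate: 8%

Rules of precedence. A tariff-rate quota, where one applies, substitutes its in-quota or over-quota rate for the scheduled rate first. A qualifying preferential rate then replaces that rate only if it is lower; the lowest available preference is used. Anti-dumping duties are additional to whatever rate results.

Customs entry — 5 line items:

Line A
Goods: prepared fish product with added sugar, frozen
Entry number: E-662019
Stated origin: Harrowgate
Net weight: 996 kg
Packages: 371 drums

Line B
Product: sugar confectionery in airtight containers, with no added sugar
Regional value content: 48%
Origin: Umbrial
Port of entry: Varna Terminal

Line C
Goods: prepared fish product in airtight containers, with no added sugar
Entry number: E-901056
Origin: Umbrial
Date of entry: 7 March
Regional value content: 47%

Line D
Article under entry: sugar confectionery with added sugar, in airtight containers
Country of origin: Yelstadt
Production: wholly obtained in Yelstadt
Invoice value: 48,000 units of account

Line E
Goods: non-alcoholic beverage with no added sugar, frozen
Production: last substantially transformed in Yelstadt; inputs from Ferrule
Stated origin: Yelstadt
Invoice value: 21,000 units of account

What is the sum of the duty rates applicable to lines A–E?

Line A: prepared fish product → II.2; frozen → II.2.2; with added sugar → II.2.2.2. Scheduled 25%. anti-dumping (Harrowgate, II.2): +28%; total 25% + 28% = 53%. → 53%.
Line B: sugar confectionery → II.1; in airtight containers → II.1.1; with no added sugar → II.1.1.2. Scheduled 2%. Umbrial agreement on II.1.1: RVC < 55%. → 2%.
Line C: prepared fish product → II.2; in airtight containers → II.2.1; with no added sugar → II.2.1.1. Scheduled 37%. Umbrial agreement on II.1.1: II.2.1.1 not covered. → 37%.
Line D: sugar confectionery → II.1; in airtight containers → II.1.1; with added sugar → II.1.1.1. Scheduled 36%. Yelstadt agreement on II.3.2.1: II.1.1.1 not covered. → 36%.
Line E: non-alcoholic beverage → II.3; frozen → II.3.2; with no added sugar → II.3.2.2. Scheduled 27%. Yelstadt agreement on II.3.2.1: II.3.2.2 not covered. → 27%.
Sum: 53% + 2% + 37% + 36% + 27% = 155%.

155%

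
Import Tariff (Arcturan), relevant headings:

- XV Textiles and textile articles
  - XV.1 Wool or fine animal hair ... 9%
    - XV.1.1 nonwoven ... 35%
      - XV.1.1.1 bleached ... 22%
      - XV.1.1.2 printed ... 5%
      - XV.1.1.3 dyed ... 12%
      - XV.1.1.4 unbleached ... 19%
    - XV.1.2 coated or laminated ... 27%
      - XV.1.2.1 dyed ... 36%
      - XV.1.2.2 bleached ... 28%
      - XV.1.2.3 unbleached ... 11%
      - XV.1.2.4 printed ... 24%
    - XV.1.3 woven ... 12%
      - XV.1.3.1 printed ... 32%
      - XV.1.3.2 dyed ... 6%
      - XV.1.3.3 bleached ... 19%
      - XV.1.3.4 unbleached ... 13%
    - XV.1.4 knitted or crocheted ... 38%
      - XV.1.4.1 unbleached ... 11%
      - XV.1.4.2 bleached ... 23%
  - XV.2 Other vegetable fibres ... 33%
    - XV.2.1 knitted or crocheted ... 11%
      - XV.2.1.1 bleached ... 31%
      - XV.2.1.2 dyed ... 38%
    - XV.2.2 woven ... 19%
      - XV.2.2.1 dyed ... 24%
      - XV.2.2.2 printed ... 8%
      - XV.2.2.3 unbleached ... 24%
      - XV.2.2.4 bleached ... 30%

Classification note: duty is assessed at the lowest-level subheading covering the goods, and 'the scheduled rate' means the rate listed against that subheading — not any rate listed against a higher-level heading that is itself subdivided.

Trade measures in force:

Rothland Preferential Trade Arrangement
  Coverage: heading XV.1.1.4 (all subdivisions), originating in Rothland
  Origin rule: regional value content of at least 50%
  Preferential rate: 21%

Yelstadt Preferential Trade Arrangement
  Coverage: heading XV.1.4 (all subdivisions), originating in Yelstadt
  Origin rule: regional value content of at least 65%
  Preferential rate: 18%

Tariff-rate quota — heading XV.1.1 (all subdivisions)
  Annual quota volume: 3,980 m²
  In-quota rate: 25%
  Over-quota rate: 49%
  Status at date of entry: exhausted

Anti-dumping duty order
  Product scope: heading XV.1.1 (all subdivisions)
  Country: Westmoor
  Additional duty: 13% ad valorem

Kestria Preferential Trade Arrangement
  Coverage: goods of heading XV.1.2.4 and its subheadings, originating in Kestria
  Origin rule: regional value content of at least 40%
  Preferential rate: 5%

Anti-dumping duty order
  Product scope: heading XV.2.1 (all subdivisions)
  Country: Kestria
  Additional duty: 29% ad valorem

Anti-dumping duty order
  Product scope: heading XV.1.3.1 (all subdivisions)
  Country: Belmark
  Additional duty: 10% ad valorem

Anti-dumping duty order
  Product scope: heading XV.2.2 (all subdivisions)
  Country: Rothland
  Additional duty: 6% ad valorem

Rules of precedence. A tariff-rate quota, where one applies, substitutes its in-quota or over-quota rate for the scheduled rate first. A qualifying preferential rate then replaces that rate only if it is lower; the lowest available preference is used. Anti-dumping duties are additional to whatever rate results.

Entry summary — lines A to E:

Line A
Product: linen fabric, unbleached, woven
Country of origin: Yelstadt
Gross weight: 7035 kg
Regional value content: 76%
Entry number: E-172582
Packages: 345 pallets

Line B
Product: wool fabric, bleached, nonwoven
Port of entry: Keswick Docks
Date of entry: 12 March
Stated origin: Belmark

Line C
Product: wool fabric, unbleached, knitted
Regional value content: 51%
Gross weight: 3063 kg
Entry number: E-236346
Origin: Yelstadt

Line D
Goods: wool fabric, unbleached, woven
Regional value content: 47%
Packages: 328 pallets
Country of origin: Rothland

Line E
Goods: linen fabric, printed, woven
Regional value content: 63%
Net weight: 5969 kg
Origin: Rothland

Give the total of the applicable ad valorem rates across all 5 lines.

111%

Line A: linen → XV.2; woven → XV.2.2; unbleached → XV.2.2.3. Scheduled 24%. Yelstadt agreement on XV.1.4: XV.2.2.3 not covered. → 24%.
Line B: wool → XV.1; nonwoven → XV.1.1; bleached → XV.1.1.1. Scheduled 22%. quota on XV.1.1 exhausted → over-quota 49%. → 49%.
Line C: wool → XV.1; knitted → XV.1.4; unbleached → XV.1.4.1. Scheduled 11%. Yelstadt agreement on XV.1.4: RVC < 65%. → 11%.
Line D: wool → XV.1; woven → XV.1.3; unbleached → XV.1.3.4. Scheduled 13%. Rothland agreement on XV.1.1.4: XV.1.3.4 not covered. → 13%.
Line E: linen → XV.2; woven → XV.2.2; printed → XV.2.2.2. Scheduled 8%. Rothland agreement on XV.1.1.4: XV.2.2.2 not covered; anti-dumping (Rothland, XV.2.2): +6%; total 8% + 6% = 14%. → 14%.
Sum: 24% + 49% + 11% + 13% + 14% = 111%.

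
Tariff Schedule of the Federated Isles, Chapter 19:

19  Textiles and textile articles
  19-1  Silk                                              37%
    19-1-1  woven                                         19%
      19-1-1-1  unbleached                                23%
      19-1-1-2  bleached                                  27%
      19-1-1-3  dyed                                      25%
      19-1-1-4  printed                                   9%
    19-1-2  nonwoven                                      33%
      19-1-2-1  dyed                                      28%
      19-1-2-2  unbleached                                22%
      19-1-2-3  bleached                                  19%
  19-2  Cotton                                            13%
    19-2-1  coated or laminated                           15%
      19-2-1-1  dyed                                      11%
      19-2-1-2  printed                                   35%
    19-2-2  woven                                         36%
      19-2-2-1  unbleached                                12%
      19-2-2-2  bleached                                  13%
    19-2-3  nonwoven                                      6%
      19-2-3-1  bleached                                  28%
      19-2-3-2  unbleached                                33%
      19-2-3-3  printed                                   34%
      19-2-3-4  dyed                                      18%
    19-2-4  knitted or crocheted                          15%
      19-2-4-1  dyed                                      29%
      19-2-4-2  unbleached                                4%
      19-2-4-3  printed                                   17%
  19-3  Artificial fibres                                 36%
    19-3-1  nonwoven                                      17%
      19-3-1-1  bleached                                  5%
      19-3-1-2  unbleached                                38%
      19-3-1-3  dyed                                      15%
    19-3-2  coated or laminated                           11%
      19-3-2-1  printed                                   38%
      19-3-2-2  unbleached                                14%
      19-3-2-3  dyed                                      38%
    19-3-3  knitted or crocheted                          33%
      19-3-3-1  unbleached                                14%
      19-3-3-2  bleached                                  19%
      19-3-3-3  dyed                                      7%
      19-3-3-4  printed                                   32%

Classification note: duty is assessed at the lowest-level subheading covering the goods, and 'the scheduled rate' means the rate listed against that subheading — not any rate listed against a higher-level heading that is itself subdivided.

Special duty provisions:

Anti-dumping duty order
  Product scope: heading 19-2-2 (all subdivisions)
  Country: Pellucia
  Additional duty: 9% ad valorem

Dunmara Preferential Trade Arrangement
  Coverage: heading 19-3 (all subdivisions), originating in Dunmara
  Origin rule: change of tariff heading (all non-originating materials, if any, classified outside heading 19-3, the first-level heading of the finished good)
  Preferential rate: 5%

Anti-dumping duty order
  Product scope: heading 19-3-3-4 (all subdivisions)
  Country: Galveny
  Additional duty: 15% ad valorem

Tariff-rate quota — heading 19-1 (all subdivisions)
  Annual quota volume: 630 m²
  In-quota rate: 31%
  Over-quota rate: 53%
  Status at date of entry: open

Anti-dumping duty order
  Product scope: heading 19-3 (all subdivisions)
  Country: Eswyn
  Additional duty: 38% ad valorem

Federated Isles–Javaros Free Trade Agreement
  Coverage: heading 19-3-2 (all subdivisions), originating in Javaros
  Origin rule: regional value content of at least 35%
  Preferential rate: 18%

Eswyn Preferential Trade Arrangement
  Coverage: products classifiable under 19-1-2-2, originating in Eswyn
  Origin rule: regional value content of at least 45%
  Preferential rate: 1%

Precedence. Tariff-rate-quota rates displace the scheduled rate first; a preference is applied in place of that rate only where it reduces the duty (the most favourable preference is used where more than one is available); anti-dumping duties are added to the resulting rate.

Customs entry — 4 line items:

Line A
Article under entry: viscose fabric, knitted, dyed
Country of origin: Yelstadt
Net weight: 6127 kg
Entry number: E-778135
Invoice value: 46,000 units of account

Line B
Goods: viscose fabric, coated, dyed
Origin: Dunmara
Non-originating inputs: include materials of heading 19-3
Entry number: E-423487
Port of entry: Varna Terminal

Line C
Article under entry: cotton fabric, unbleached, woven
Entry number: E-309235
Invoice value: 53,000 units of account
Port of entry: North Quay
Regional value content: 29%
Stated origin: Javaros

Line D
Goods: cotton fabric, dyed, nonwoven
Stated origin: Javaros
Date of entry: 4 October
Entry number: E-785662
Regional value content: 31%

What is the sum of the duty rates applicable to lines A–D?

Line A: viscose → 19-3; knitted → 19-3-3; dyed → 19-3-3-3. Scheduled 7%. No special measure applies. → 7%.
Line B: viscose → 19-3; coated → 19-3-2; dyed → 19-3-2-3. Scheduled 38%. Dunmara agreement on 19-3: CTH not met. → 38%.
Line C: cotton → 19-2; woven → 19-2-2; unbleached → 19-2-2-1. Scheduled 12%. Javaros agreement on 19-3-2: 19-2-2-1 not covered. → 12%.
Line D: cotton → 19-2; nonwoven → 19-2-3; dyed → 19-2-3-4. Scheduled 18%. Javaros agreement on 19-3-2: 19-2-3-4 not covered. → 18%.
Sum: 7% + 38% + 12% + 18% = 75%.

75%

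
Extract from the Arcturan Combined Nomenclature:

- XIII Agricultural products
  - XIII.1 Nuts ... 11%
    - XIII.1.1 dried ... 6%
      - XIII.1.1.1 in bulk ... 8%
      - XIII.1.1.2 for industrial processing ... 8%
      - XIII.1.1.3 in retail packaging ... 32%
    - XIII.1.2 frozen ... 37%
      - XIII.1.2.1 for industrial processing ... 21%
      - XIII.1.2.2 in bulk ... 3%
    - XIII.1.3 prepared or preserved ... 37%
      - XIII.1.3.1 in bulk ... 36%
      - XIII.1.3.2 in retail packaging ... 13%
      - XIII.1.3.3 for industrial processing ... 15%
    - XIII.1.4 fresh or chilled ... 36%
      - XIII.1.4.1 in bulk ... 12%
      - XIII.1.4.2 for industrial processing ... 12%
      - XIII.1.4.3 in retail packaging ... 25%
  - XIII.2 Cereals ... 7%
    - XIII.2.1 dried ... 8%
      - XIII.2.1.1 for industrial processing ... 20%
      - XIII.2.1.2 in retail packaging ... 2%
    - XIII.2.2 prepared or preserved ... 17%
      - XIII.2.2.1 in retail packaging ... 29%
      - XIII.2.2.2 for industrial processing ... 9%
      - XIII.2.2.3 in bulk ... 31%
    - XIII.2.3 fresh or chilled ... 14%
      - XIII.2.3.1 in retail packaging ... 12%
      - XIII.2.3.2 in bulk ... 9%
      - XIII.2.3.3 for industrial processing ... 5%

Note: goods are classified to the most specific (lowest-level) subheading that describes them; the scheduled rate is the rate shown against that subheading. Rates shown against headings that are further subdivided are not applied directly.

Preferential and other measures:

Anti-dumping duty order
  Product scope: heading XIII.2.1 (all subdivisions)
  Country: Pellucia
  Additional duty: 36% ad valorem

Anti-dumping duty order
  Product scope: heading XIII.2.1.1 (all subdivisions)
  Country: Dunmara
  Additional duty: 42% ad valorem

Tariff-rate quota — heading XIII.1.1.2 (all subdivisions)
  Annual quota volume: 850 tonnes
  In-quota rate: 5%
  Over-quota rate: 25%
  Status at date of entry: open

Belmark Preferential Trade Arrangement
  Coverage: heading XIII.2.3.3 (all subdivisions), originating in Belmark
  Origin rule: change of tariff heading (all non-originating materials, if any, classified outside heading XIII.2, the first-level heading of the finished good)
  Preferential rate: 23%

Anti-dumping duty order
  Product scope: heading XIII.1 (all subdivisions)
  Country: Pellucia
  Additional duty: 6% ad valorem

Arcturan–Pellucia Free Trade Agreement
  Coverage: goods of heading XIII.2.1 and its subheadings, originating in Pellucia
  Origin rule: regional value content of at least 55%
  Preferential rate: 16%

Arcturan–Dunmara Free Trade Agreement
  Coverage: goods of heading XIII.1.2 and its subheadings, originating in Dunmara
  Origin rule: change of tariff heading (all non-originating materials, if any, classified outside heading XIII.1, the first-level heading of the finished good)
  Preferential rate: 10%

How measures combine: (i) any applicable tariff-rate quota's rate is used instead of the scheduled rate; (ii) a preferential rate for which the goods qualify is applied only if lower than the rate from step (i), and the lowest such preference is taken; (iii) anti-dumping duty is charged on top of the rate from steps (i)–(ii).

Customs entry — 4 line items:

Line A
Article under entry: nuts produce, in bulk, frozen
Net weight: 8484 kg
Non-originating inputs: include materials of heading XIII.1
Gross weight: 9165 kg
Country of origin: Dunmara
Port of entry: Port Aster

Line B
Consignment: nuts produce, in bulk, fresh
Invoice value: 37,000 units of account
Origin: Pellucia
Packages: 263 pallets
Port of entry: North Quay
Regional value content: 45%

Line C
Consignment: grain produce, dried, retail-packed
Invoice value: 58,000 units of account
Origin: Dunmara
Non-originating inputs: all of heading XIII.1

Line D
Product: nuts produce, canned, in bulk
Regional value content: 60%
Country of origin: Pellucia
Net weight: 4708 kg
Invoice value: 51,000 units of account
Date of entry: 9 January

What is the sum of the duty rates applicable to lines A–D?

65%

Line A: nuts → XIII.1; frozen → XIII.1.2; in bulk → XIII.1.2.2. Scheduled 3%. Dunmara agreement on XIII.1.2: CTH not met. → 3%.
Line B: nuts → XIII.1; fresh → XIII.1.4; in bulk → XIII.1.4.1. Scheduled 12%. Pellucia agreement on XIII.2.1: XIII.1.4.1 not covered; anti-dumping (Pellucia, XIII.1): +6%; total 12% + 6% = 18%. → 18%.
Line C: grain → XIII.2; dried → XIII.2.1; retail-packed → XIII.2.1.2. Scheduled 2%. Dunmara agreement on XIII.1.2: XIII.2.1.2 not covered. → 2%.
Line D: nuts → XIII.1; canned → XIII.1.3; in bulk → XIII.1.3.1. Scheduled 36%. Pellucia agreement on XIII.2.1: XIII.1.3.1 not covered; anti-dumping (Pellucia, XIII.1): +6%; total 36% + 6% = 42%. → 42%.
Sum: 3% + 18% + 2% + 42% = 65%.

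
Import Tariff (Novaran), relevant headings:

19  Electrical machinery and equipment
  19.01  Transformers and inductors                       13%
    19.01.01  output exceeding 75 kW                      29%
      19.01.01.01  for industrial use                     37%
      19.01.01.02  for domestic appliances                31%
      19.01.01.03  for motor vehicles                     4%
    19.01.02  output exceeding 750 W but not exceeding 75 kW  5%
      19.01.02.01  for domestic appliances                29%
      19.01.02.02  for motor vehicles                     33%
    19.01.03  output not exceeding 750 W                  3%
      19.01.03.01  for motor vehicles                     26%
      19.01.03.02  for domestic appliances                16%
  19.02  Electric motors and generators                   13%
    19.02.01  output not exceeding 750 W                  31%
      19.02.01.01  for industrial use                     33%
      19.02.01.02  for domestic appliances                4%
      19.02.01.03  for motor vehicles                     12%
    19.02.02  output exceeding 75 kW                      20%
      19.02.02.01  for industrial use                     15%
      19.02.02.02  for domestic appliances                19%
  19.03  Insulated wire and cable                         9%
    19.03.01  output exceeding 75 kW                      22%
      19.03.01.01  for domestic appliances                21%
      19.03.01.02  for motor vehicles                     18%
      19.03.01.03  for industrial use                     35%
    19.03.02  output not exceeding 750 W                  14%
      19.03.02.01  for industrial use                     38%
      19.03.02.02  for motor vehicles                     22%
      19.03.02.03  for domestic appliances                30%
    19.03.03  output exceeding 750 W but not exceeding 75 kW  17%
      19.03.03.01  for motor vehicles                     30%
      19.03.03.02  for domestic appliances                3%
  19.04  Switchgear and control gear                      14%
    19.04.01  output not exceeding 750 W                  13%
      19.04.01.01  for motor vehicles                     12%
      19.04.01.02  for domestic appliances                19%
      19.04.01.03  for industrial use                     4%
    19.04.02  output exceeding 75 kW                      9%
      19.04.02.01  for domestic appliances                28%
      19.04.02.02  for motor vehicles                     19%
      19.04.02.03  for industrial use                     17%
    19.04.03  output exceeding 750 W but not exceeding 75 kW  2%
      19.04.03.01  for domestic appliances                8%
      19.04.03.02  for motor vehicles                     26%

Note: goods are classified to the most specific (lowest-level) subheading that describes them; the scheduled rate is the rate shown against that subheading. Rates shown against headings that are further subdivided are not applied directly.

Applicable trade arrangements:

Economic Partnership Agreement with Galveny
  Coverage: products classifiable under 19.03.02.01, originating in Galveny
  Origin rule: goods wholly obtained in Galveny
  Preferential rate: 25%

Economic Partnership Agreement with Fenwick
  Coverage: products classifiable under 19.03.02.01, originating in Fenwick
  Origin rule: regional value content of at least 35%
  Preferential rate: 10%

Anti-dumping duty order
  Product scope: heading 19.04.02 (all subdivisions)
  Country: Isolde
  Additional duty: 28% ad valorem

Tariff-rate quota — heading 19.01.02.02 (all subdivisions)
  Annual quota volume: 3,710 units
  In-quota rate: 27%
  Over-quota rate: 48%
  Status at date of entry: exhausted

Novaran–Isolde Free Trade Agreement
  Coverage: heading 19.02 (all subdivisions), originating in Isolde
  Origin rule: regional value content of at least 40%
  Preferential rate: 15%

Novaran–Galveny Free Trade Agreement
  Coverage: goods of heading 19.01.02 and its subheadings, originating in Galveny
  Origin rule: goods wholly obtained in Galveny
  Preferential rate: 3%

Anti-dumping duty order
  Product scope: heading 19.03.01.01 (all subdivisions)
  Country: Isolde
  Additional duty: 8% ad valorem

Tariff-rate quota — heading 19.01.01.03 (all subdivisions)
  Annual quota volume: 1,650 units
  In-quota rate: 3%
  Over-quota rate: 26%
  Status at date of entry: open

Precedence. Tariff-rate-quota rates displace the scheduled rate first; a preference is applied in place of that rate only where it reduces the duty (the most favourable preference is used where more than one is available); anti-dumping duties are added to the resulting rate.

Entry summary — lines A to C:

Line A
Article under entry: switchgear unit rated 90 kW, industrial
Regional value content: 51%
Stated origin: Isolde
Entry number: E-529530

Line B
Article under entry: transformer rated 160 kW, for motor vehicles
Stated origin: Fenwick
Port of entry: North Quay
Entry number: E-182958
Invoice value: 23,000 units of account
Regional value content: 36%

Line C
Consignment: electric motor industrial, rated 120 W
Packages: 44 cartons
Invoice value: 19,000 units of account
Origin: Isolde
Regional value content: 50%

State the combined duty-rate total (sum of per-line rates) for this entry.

63%

Line A: switchgear unit → 19.04; rated 90 kW → 19.04.02; industrial → 19.04.02.03. Scheduled 17%. Isolde agreement on 19.02: 19.04.02.03 not covered; anti-dumping (Isolde, 19.04.02): +28%; total 17% + 28% = 45%. → 45%.
Line B: transformer → 19.01; rated 160 kW → 19.01.01; for motor vehicles → 19.01.01.03. Scheduled 4%. quota on 19.01.01.03 open → in-quota 3%; Fenwick agreement on 19.03.02.01: 19.01.01.03 not covered. → 3%.
Line C: electric motor → 19.02; rated 120 W → 19.02.01; industrial → 19.02.01.01. Scheduled 33%. Isolde agreement on 19.02: RVC ≥ 40% → 15% available; preferential 15%. → 15%.
Sum: 45% + 3% + 15% = 63%.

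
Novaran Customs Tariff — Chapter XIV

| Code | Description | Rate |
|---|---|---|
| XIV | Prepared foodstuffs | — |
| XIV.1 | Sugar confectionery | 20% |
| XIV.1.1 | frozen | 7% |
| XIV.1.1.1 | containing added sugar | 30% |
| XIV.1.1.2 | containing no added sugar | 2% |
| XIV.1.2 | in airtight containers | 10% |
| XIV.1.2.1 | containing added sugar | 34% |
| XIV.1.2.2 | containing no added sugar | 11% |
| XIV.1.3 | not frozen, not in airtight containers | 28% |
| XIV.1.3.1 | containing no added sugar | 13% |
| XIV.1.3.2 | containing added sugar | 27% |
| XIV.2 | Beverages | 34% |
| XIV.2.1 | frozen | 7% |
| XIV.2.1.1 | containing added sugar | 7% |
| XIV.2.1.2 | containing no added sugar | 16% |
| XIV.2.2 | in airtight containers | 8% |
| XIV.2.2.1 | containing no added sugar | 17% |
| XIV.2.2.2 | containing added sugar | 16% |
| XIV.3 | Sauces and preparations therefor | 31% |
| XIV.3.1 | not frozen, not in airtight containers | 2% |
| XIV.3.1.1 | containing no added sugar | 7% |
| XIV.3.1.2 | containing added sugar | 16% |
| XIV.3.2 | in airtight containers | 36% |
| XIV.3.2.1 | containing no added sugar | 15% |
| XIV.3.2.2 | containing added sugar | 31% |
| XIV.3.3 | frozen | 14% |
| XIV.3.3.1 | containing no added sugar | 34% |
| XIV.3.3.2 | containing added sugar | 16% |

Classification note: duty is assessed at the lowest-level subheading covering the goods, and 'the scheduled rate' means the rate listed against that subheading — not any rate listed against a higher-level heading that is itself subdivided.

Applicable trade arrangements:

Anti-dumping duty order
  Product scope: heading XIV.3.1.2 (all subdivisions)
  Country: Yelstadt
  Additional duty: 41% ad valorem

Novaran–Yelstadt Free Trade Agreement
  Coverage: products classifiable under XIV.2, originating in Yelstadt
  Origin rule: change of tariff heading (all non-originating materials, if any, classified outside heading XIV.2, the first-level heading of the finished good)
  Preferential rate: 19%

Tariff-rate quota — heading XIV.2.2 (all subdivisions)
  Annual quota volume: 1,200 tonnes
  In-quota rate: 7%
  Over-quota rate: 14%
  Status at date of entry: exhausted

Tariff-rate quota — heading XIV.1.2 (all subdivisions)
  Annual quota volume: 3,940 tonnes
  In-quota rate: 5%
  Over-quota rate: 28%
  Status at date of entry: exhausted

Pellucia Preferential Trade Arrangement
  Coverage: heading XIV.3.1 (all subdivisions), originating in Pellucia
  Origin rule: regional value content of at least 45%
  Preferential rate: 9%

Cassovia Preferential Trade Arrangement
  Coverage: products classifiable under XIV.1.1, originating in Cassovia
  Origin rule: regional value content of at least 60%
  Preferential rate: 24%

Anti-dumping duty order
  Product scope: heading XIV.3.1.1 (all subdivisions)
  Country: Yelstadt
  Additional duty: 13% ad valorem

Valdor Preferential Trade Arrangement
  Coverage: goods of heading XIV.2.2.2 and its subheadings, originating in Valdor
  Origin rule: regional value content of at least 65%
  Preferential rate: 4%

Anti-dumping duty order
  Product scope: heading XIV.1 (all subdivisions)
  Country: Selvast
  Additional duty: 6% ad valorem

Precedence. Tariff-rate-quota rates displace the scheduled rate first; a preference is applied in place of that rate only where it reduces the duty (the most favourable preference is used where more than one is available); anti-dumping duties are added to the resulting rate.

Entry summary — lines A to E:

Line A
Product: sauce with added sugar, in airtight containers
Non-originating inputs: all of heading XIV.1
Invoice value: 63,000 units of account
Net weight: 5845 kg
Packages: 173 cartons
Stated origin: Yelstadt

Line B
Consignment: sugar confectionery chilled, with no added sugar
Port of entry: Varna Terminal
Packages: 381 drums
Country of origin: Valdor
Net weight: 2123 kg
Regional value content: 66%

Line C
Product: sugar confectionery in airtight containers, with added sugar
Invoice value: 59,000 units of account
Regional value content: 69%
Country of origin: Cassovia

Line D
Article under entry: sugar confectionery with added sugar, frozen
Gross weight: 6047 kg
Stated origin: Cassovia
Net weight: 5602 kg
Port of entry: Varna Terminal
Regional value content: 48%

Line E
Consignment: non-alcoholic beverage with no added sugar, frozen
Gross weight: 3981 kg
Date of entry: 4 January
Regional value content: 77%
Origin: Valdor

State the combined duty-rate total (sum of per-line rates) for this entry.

118%

Line A: sauce → XIV.3; in airtight containers → XIV.3.2; with added sugar → XIV.3.2.2. Scheduled 31%. Yelstadt agreement on XIV.2: XIV.3.2.2 not covered. → 31%.
Line B: sugar confectionery → XIV.1; chilled → XIV.1.3; with no added sugar → XIV.1.3.1. Scheduled 13%. Valdor agreement on XIV.2.2.2: XIV.1.3.1 not covered. → 13%.
Line C: sugar confectionery → XIV.1; in airtight containers → XIV.1.2; with added sugar → XIV.1.2.1. Scheduled 34%. quota on XIV.1.2 exhausted → over-quota 28%; Cassovia agreement on XIV.1.1: XIV.1.2.1 not covered. → 28%.
Line D: sugar confectionery → XIV.1; frozen → XIV.1.1; with added sugar → XIV.1.1.1. Scheduled 30%. Cassovia agreement on XIV.1.1: RVC < 60%. → 30%.
Line E: non-alcoholic beverage → XIV.2; frozen → XIV.2.1; with no added sugar → XIV.2.1.2. Scheduled 16%. Valdor agreement on XIV.2.2.2: XIV.2.1.2 not covered. → 16%.
Sum: 31% + 13% + 28% + 30% + 16% = 118%.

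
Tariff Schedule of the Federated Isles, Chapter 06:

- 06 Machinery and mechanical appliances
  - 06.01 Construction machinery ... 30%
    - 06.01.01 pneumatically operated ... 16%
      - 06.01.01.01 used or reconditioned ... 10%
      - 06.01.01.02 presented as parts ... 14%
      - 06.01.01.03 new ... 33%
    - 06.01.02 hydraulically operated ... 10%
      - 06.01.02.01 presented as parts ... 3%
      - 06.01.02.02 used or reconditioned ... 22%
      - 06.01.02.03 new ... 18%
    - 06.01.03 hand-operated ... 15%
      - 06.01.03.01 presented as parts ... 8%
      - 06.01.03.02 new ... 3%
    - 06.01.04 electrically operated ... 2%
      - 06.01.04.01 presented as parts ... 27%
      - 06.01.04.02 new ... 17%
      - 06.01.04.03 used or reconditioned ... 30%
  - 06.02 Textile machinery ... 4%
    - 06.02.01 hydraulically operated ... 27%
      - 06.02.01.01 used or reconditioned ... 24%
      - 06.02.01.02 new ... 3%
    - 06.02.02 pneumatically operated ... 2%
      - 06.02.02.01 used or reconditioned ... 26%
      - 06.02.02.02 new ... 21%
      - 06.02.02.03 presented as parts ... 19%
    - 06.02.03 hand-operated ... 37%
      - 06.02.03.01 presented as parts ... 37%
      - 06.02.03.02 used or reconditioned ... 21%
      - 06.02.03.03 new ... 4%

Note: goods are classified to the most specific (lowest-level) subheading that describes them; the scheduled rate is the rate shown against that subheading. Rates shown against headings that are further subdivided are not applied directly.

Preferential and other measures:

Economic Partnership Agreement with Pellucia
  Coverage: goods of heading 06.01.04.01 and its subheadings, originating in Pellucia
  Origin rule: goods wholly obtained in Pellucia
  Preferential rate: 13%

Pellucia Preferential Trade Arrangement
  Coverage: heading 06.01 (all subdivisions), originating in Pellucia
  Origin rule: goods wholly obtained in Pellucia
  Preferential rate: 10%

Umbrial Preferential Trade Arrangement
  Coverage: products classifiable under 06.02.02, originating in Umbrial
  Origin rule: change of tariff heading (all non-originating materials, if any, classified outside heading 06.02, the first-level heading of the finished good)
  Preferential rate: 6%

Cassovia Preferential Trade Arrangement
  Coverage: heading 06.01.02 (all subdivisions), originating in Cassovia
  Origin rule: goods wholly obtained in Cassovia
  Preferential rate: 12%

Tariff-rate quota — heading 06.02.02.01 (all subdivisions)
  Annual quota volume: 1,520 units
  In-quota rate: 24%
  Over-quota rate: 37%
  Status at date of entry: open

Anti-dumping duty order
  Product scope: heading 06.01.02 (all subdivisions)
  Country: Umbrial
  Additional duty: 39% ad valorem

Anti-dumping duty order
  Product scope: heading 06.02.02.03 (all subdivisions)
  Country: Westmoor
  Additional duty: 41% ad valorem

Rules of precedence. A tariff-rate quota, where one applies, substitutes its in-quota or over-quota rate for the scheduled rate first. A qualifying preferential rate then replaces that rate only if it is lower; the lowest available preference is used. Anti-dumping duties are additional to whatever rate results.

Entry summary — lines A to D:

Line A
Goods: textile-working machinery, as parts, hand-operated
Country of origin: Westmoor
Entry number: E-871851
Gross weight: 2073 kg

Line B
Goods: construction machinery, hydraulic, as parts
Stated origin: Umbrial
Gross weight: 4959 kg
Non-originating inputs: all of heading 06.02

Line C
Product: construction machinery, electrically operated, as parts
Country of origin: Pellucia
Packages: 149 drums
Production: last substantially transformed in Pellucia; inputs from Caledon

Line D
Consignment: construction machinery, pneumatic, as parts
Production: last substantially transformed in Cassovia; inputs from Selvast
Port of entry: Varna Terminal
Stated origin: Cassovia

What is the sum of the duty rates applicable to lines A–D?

Line A: textile-working → 06.02; hand-operated → 06.02.03; as parts → 06.02.03.01. Scheduled 37%. No special measure applies. → 37%.
Line B: construction → 06.01; hydraulic → 06.01.02; as parts → 06.01.02.01. Scheduled 3%. Umbrial agreement on 06.02.02: 06.01.02.01 not covered; anti-dumping (Umbrial, 06.01.02): +39%; total 3% + 39% = 42%. → 42%.
Line C: construction → 06.01; electrically operated → 06.01.04; as parts → 06.01.04.01. Scheduled 27%. Pellucia agreement on 06.01.04.01: not wholly obtained; Pellucia agreement on 06.01: not wholly obtained. → 27%.
Line D: construction → 06.01; pneumatic → 06.01.01; as parts → 06.01.01.02. Scheduled 14%. Cassovia agreement on 06.01.02: 06.01.01.02 not covered. → 14%.
Sum: 37% + 42% + 27% + 14% = 120%.

120%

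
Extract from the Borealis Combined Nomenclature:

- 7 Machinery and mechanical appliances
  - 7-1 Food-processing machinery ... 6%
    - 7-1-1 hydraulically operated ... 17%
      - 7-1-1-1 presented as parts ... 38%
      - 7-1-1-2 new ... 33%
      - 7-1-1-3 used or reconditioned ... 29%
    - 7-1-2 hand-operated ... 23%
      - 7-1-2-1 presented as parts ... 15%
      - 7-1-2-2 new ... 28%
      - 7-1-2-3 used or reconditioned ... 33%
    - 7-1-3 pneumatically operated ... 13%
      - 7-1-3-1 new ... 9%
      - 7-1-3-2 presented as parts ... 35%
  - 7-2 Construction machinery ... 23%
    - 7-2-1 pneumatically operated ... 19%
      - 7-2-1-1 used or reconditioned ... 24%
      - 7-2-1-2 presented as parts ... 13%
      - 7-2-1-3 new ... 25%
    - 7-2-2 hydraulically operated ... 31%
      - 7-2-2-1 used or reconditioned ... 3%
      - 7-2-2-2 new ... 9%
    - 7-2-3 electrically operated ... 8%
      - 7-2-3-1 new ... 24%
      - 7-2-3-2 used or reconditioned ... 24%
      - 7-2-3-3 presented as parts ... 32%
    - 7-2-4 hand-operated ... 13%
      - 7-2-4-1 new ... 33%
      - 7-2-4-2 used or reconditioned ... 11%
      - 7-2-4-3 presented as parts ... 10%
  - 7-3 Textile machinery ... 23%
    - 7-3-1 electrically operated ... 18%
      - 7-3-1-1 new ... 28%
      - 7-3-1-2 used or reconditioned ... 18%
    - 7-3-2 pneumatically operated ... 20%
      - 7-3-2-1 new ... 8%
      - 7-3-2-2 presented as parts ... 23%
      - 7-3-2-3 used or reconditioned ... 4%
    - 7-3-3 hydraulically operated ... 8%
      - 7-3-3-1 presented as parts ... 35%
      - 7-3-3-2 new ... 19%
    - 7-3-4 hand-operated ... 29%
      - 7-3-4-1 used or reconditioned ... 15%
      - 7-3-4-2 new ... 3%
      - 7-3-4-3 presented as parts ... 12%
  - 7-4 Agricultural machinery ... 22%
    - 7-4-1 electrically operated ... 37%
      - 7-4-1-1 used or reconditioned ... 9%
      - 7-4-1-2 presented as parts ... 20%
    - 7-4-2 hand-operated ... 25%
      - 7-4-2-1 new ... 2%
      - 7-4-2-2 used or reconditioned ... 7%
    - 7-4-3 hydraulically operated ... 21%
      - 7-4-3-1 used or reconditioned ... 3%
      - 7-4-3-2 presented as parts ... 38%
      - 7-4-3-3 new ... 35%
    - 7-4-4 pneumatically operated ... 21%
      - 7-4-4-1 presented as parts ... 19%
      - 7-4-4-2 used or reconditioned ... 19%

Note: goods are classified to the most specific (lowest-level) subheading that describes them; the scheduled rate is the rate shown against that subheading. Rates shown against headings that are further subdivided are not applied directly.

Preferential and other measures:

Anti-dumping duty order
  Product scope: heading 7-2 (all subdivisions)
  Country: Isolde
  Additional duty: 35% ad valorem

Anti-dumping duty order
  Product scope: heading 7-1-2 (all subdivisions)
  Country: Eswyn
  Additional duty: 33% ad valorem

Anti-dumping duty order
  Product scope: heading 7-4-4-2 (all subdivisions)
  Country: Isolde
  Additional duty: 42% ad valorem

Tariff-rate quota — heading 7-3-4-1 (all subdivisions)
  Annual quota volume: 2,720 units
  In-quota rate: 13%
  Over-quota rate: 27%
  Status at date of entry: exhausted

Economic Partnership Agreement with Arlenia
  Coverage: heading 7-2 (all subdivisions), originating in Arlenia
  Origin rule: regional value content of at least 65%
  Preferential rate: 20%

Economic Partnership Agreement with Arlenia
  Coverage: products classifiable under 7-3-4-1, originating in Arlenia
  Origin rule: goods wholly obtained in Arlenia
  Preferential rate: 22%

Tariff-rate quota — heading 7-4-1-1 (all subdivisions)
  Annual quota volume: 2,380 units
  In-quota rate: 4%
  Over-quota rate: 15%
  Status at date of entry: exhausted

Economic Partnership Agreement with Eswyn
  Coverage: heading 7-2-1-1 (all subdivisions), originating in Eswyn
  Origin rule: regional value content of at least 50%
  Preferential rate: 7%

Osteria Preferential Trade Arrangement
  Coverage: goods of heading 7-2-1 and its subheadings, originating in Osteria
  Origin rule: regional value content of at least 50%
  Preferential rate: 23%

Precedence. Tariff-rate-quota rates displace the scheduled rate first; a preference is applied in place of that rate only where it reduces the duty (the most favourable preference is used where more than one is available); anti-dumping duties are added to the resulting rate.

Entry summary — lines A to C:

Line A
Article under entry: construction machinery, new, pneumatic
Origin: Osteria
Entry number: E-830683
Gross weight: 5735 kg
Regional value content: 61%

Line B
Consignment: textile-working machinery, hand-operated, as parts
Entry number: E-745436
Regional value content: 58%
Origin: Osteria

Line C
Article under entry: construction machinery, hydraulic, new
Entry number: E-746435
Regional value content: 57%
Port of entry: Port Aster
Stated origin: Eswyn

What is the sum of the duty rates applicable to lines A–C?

44%

Line A: construction → 7-2; pneumatic → 7-2-1; new → 7-2-1-3. Scheduled 25%. Osteria agreement on 7-2-1: RVC ≥ 50% → 23% available; preferential 23%. → 23%.
Line B: textile-working → 7-3; hand-operated → 7-3-4; as parts → 7-3-4-3. Scheduled 12%. Osteria agreement on 7-2-1: 7-3-4-3 not covered. → 12%.
Line C: construction → 7-2; hydraulic → 7-2-2; new → 7-2-2-2. Scheduled 9%. Eswyn agreement on 7-2-1-1: 7-2-2-2 not covered. → 9%.
Sum: 23% + 12% + 9% = 44%.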